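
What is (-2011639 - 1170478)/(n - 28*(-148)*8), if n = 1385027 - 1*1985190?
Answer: 3182117/567011 ≈ 5.6121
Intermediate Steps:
n = -600163 (n = 1385027 - 1985190 = -600163)
(-2011639 - 1170478)/(n - 28*(-148)*8) = (-2011639 - 1170478)/(-600163 - 28*(-148)*8) = -3182117/(-600163 + 4144*8) = -3182117/(-600163 + 33152) = -3182117/(-567011) = -3182117*(-1/567011) = 3182117/567011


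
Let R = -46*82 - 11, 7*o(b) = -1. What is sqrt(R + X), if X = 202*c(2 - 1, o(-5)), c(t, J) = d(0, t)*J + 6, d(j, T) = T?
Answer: I*sqrt(127393)/7 ≈ 50.989*I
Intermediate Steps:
o(b) = -1/7 (o(b) = (1/7)*(-1) = -1/7)
c(t, J) = 6 + J*t (c(t, J) = t*J + 6 = J*t + 6 = 6 + J*t)
X = 8282/7 (X = 202*(6 - (2 - 1)/7) = 202*(6 - 1/7*1) = 202*(6 - 1/7) = 202*(41/7) = 8282/7 ≈ 1183.1)
R = -3783 (R = -3772 - 11 = -3783)
sqrt(R + X) = sqrt(-3783 + 8282/7) = sqrt(-18199/7) = I*sqrt(127393)/7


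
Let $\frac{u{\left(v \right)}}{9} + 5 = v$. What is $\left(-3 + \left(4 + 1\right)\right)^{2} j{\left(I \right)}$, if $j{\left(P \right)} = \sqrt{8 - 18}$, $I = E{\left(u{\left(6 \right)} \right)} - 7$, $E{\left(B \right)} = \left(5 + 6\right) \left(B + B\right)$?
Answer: $4 i \sqrt{10} \approx 12.649 i$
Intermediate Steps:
$u{\left(v \right)} = -45 + 9 v$
$E{\left(B \right)} = 22 B$ ($E{\left(B \right)} = 11 \cdot 2 B = 22 B$)
$I = 191$ ($I = 22 \left(-45 + 9 \cdot 6\right) - 7 = 22 \left(-45 + 54\right) - 7 = 22 \cdot 9 - 7 = 198 - 7 = 191$)
$j{\left(P \right)} = i \sqrt{10}$ ($j{\left(P \right)} = \sqrt{-10} = i \sqrt{10}$)
$\left(-3 + \left(4 + 1\right)\right)^{2} j{\left(I \right)} = \left(-3 + \left(4 + 1\right)\right)^{2} i \sqrt{10} = \left(-3 + 5\right)^{2} i \sqrt{10} = 2^{2} i \sqrt{10} = 4 i \sqrt{10}$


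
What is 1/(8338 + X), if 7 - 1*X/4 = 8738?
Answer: -1/26586 ≈ -3.7614e-5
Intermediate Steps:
X = -34924 (X = 28 - 4*8738 = 28 - 34952 = -34924)
1/(8338 + X) = 1/(8338 - 34924) = 1/(-26586) = -1/26586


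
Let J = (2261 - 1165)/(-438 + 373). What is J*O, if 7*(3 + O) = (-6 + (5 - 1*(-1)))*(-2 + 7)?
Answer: 3288/65 ≈ 50.585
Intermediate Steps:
J = -1096/65 (J = 1096/(-65) = 1096*(-1/65) = -1096/65 ≈ -16.862)
O = -3 (O = -3 + ((-6 + (5 - 1*(-1)))*(-2 + 7))/7 = -3 + ((-6 + (5 + 1))*5)/7 = -3 + ((-6 + 6)*5)/7 = -3 + (0*5)/7 = -3 + (1/7)*0 = -3 + 0 = -3)
J*O = -1096/65*(-3) = 3288/65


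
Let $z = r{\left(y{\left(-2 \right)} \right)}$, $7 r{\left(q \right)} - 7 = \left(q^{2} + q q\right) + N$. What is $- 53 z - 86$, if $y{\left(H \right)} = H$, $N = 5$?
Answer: $- \frac{1662}{7} \approx -237.43$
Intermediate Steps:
$r{\left(q \right)} = \frac{12}{7} + \frac{2 q^{2}}{7}$ ($r{\left(q \right)} = 1 + \frac{\left(q^{2} + q q\right) + 5}{7} = 1 + \frac{\left(q^{2} + q^{2}\right) + 5}{7} = 1 + \frac{2 q^{2} + 5}{7} = 1 + \frac{5 + 2 q^{2}}{7} = 1 + \left(\frac{5}{7} + \frac{2 q^{2}}{7}\right) = \frac{12}{7} + \frac{2 q^{2}}{7}$)
$z = \frac{20}{7}$ ($z = \frac{12}{7} + \frac{2 \left(-2\right)^{2}}{7} = \frac{12}{7} + \frac{2}{7} \cdot 4 = \frac{12}{7} + \frac{8}{7} = \frac{20}{7} \approx 2.8571$)
$- 53 z - 86 = \left(-53\right) \frac{20}{7} - 86 = - \frac{1060}{7} - 86 = - \frac{1662}{7}$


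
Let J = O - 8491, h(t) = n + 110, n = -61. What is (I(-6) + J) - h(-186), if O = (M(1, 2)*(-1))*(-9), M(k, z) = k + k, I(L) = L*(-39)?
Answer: -8288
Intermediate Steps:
h(t) = 49 (h(t) = -61 + 110 = 49)
I(L) = -39*L
M(k, z) = 2*k
O = 18 (O = ((2*1)*(-1))*(-9) = (2*(-1))*(-9) = -2*(-9) = 18)
J = -8473 (J = 18 - 8491 = -8473)
(I(-6) + J) - h(-186) = (-39*(-6) - 8473) - 1*49 = (234 - 8473) - 49 = -8239 - 49 = -8288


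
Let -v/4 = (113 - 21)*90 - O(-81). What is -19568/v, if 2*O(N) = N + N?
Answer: 4892/8361 ≈ 0.58510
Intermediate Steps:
O(N) = N (O(N) = (N + N)/2 = (2*N)/2 = N)
v = -33444 (v = -4*((113 - 21)*90 - 1*(-81)) = -4*(92*90 + 81) = -4*(8280 + 81) = -4*8361 = -33444)
-19568/v = -19568/(-33444) = -19568*(-1/33444) = 4892/8361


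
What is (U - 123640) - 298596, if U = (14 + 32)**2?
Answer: -420120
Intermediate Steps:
U = 2116 (U = 46**2 = 2116)
(U - 123640) - 298596 = (2116 - 123640) - 298596 = -121524 - 298596 = -420120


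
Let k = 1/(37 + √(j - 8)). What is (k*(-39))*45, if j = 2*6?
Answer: -45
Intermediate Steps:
j = 12
k = 1/39 (k = 1/(37 + √(12 - 8)) = 1/(37 + √4) = 1/(37 + 2) = 1/39 ≈ 0.025641)
(k*(-39))*45 = ((1/39)*(-39))*45 = -1*45 = -45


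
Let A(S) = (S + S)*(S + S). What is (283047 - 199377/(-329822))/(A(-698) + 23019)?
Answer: 93355327011/650354563370 ≈ 0.14355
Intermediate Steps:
A(S) = 4*S**2 (A(S) = (2*S)*(2*S) = 4*S**2)
(283047 - 199377/(-329822))/(A(-698) + 23019) = (283047 - 199377/(-329822))/(4*(-698)**2 + 23019) = (283047 - 199377*(-1/329822))/(4*487204 + 23019) = (283047 + 199377/329822)/(1948816 + 23019) = (93355327011/329822)/1971835 = (93355327011/329822)*(1/1971835) = 93355327011/650354563370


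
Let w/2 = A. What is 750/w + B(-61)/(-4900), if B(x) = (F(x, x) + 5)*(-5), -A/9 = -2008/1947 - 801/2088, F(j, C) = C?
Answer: 657456722/22369865 ≈ 29.390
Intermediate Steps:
A = 1917417/150568 (A = -9*(-2008/1947 - 801/2088) = -9*(-2008*1/1947 - 801*1/2088) = -9*(-2008/1947 - 89/232) = -9*(-639139/451704) = 1917417/150568 ≈ 12.735)
w = 1917417/75284 (w = 2*(1917417/150568) = 1917417/75284 ≈ 25.469)
B(x) = -25 - 5*x (B(x) = (x + 5)*(-5) = (5 + x)*(-5) = -25 - 5*x)
750/w + B(-61)/(-4900) = 750/(1917417/75284) + (-25 - 5*(-61))/(-4900) = 750*(75284/1917417) + (-25 + 305)*(-1/4900) = 18821000/639139 + 280*(-1/4900) = 18821000/639139 - 2/35 = 657456722/22369865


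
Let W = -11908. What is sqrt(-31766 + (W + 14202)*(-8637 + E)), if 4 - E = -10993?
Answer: sqrt(5382074) ≈ 2319.9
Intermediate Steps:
E = 10997 (E = 4 - 1*(-10993) = 4 + 10993 = 10997)
sqrt(-31766 + (W + 14202)*(-8637 + E)) = sqrt(-31766 + (-11908 + 14202)*(-8637 + 10997)) = sqrt(-31766 + 2294*2360) = sqrt(-31766 + 5413840) = sqrt(5382074)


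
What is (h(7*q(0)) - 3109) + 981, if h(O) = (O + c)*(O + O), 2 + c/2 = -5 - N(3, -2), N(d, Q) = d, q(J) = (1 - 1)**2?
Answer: -2128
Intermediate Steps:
q(J) = 0 (q(J) = 0**2 = 0)
c = -20 (c = -4 + 2*(-5 - 1*3) = -4 + 2*(-5 - 3) = -4 + 2*(-8) = -4 - 16 = -20)
h(O) = 2*O*(-20 + O) (h(O) = (O - 20)*(O + O) = (-20 + O)*(2*O) = 2*O*(-20 + O))
(h(7*q(0)) - 3109) + 981 = (2*(7*0)*(-20 + 7*0) - 3109) + 981 = (2*0*(-20 + 0) - 3109) + 981 = (2*0*(-20) - 3109) + 981 = (0 - 3109) + 981 = -3109 + 981 = -2128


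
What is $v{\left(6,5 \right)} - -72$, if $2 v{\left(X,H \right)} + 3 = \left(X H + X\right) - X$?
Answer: $\frac{171}{2} \approx 85.5$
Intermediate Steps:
$v{\left(X,H \right)} = - \frac{3}{2} + \frac{H X}{2}$ ($v{\left(X,H \right)} = - \frac{3}{2} + \frac{\left(X H + X\right) - X}{2} = - \frac{3}{2} + \frac{\left(H X + X\right) - X}{2} = - \frac{3}{2} + \frac{\left(X + H X\right) - X}{2} = - \frac{3}{2} + \frac{H X}{2}$)
$v{\left(6,5 \right)} - -72 = \left(- \frac{3}{2} + \frac{1}{2} \cdot 5 \cdot 6\right) - -72 = \left(- \frac{3}{2} + 15\right) + 72 = \frac{27}{2} + 72 = \frac{171}{2}$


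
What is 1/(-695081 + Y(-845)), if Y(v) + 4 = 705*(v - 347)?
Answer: -1/1535445 ≈ -6.5128e-7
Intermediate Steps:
Y(v) = -244639 + 705*v (Y(v) = -4 + 705*(v - 347) = -4 + 705*(-347 + v) = -4 + (-244635 + 705*v) = -244639 + 705*v)
1/(-695081 + Y(-845)) = 1/(-695081 + (-244639 + 705*(-845))) = 1/(-695081 + (-244639 - 595725)) = 1/(-695081 - 840364) = 1/(-1535445) = -1/1535445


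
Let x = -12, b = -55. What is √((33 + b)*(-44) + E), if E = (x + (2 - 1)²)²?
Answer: 33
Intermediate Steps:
E = 121 (E = (-12 + (2 - 1)²)² = (-12 + 1²)² = (-12 + 1)² = (-11)² = 121)
√((33 + b)*(-44) + E) = √((33 - 55)*(-44) + 121) = √(-22*(-44) + 121) = √(968 + 121) = √1089 = 33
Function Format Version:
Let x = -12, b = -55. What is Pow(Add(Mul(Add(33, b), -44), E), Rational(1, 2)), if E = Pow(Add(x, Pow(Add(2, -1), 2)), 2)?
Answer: 33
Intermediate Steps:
E = 121 (E = Pow(Add(-12, Pow(Add(2, -1), 2)), 2) = Pow(Add(-12, Pow(1, 2)), 2) = Pow(Add(-12, 1), 2) = Pow(-11, 2) = 121)
Pow(Add(Mul(Add(33, b), -44), E), Rational(1, 2)) = Pow(Add(Mul(Add(33, -55), -44), 121), Rational(1, 2)) = Pow(Add(Mul(-22, -44), 121), Rational(1, 2)) = Pow(Add(968, 121), Rational(1, 2)) = Pow(1089, Rational(1, 2)) = 33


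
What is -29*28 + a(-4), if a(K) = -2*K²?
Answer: -844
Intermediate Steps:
-29*28 + a(-4) = -29*28 - 2*(-4)² = -812 - 2*16 = -812 - 32 = -844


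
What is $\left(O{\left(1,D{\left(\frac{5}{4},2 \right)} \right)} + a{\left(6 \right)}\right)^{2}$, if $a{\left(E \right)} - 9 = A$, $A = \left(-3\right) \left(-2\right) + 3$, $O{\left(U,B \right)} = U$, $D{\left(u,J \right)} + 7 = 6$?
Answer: $361$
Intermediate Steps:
$D{\left(u,J \right)} = -1$ ($D{\left(u,J \right)} = -7 + 6 = -1$)
$A = 9$ ($A = 6 + 3 = 9$)
$a{\left(E \right)} = 18$ ($a{\left(E \right)} = 9 + 9 = 18$)
$\left(O{\left(1,D{\left(\frac{5}{4},2 \right)} \right)} + a{\left(6 \right)}\right)^{2} = \left(1 + 18\right)^{2} = 19^{2} = 361$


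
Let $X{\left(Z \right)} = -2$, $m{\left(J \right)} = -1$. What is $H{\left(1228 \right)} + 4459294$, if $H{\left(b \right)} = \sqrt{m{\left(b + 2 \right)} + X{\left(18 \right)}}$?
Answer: $4459294 + i \sqrt{3} \approx 4.4593 \cdot 10^{6} + 1.732 i$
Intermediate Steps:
$H{\left(b \right)} = i \sqrt{3}$ ($H{\left(b \right)} = \sqrt{-1 - 2} = \sqrt{-3} = i \sqrt{3}$)
$H{\left(1228 \right)} + 4459294 = i \sqrt{3} + 4459294 = 4459294 + i \sqrt{3}$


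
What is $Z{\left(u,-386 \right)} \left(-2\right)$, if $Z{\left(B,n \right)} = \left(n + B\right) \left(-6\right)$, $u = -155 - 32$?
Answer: $-6876$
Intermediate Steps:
$u = -187$
$Z{\left(B,n \right)} = - 6 B - 6 n$ ($Z{\left(B,n \right)} = \left(B + n\right) \left(-6\right) = - 6 B - 6 n$)
$Z{\left(u,-386 \right)} \left(-2\right) = \left(\left(-6\right) \left(-187\right) - -2316\right) \left(-2\right) = \left(1122 + 2316\right) \left(-2\right) = 3438 \left(-2\right) = -6876$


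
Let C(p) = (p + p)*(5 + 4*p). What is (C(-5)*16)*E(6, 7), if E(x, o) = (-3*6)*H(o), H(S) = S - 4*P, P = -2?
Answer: -648000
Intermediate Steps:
H(S) = 8 + S (H(S) = S - 4*(-2) = S + 8 = 8 + S)
E(x, o) = -144 - 18*o (E(x, o) = (-3*6)*(8 + o) = -18*(8 + o) = -144 - 18*o)
C(p) = 2*p*(5 + 4*p) (C(p) = (2*p)*(5 + 4*p) = 2*p*(5 + 4*p))
(C(-5)*16)*E(6, 7) = ((2*(-5)*(5 + 4*(-5)))*16)*(-144 - 18*7) = ((2*(-5)*(5 - 20))*16)*(-144 - 126) = ((2*(-5)*(-15))*16)*(-270) = (150*16)*(-270) = 2400*(-270) = -648000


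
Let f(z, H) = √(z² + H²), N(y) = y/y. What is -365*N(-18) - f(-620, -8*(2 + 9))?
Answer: -365 - 4*√24509 ≈ -991.21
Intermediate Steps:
N(y) = 1
f(z, H) = √(H² + z²)
-365*N(-18) - f(-620, -8*(2 + 9)) = -365*1 - √((-8*(2 + 9))² + (-620)²) = -365 - √((-8*11)² + 384400) = -365 - √((-88)² + 384400) = -365 - √(7744 + 384400) = -365 - √392144 = -365 - 4*√24509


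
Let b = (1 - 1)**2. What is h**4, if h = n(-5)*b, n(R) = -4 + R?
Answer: 0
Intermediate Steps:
b = 0 (b = 0**2 = 0)
h = 0 (h = (-4 - 5)*0 = -9*0 = 0)
h**4 = 0**4 = 0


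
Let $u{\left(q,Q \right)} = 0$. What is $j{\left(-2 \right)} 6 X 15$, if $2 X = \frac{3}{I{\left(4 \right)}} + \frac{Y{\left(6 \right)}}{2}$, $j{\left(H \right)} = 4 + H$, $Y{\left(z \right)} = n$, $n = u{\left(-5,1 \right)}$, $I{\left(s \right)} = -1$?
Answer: $-270$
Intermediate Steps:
$n = 0$
$Y{\left(z \right)} = 0$
$X = - \frac{3}{2}$ ($X = \frac{\frac{3}{-1} + \frac{0}{2}}{2} = \frac{3 \left(-1\right) + 0 \cdot \frac{1}{2}}{2} = \frac{-3 + 0}{2} = \frac{1}{2} \left(-3\right) = - \frac{3}{2} \approx -1.5$)
$j{\left(-2 \right)} 6 X 15 = \left(4 - 2\right) 6 \left(- \frac{3}{2}\right) 15 = 2 \cdot 6 \left(- \frac{3}{2}\right) 15 = 12 \left(- \frac{3}{2}\right) 15 = \left(-18\right) 15 = -270$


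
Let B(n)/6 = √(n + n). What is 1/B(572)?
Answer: √286/3432 ≈ 0.0049276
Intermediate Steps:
B(n) = 6*√2*√n (B(n) = 6*√(n + n) = 6*√(2*n) = 6*(√2*√n) = 6*√2*√n)
1/B(572) = 1/(6*√2*√572) = 1/(6*√2*(2*√143)) = 1/(12*√286) = √286/3432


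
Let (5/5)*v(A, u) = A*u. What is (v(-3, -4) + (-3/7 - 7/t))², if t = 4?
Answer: 75625/784 ≈ 96.460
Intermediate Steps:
v(A, u) = A*u
(v(-3, -4) + (-3/7 - 7/t))² = (-3*(-4) + (-3/7 - 7/4))² = (12 + (-3*⅐ - 7*¼))² = (12 + (-3/7 - 7/4))² = (12 - 61/28)² = (275/28)² = 75625/784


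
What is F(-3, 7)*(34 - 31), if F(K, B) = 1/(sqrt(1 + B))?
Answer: 3*sqrt(2)/4 ≈ 1.0607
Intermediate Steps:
F(K, B) = 1/sqrt(1 + B)
F(-3, 7)*(34 - 31) = (34 - 31)/sqrt(1 + 7) = 3/sqrt(8) = (sqrt(2)/4)*3 = 3*sqrt(2)/4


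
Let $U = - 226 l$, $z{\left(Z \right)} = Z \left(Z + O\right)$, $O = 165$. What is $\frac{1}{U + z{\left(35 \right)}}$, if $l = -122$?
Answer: $\frac{1}{34572} \approx 2.8925 \cdot 10^{-5}$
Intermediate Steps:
$z{\left(Z \right)} = Z \left(165 + Z\right)$ ($z{\left(Z \right)} = Z \left(Z + 165\right) = Z \left(165 + Z\right)$)
$U = 27572$ ($U = \left(-226\right) \left(-122\right) = 27572$)
$\frac{1}{U + z{\left(35 \right)}} = \frac{1}{27572 + 35 \left(165 + 35\right)} = \frac{1}{27572 + 35 \cdot 200} = \frac{1}{27572 + 7000} = \frac{1}{34572}$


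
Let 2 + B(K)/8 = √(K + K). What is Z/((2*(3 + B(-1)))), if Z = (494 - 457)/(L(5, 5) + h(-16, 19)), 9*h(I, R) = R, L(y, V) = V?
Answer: -481/4224 - 37*I*√2/528 ≈ -0.11387 - 0.099102*I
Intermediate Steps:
h(I, R) = R/9
B(K) = -16 + 8*√2*√K (B(K) = -16 + 8*√(K + K) = -16 + 8*√(2*K) = -16 + 8*(√2*√K) = -16 + 8*√2*√K)
Z = 333/64 (Z = (494 - 457)/(5 + (⅑)*19) = 37/(5 + 19/9) = 37/(64/9) = 37*(9/64) = 333/64 ≈ 5.2031)
Z/((2*(3 + B(-1)))) = 333/(64*((2*(3 + (-16 + 8*√2*√(-1)))))) = 333/(64*((2*(3 + (-16 + 8*√2*I))))) = 333/(64*((2*(3 + (-16 + 8*I*√2))))) = 333/(64*((2*(-13 + 8*I*√2)))) = 333/(64*(-26 + 16*I*√2))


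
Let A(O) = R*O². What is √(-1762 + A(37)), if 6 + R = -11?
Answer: I*√25035 ≈ 158.22*I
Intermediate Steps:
R = -17 (R = -6 - 11 = -17)
A(O) = -17*O²
√(-1762 + A(37)) = √(-1762 - 17*37²) = √(-1762 - 17*1369) = √(-1762 - 23273) = √(-25035) = I*√25035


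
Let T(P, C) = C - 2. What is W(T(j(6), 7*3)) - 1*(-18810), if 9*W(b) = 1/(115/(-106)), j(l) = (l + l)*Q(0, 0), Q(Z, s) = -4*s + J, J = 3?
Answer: 19468244/1035 ≈ 18810.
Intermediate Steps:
Q(Z, s) = 3 - 4*s (Q(Z, s) = -4*s + 3 = 3 - 4*s)
j(l) = 6*l (j(l) = (l + l)*(3 - 4*0) = (2*l)*(3 + 0) = (2*l)*3 = 6*l)
T(P, C) = -2 + C
W(b) = -106/1035 (W(b) = 1/(9*((115/(-106)))) = 1/(9*((115*(-1/106)))) = 1/(9*(-115/106)) = (⅑)*(-106/115) = -106/1035)
W(T(j(6), 7*3)) - 1*(-18810) = -106/1035 - 1*(-18810) = -106/1035 + 18810 = 19468244/1035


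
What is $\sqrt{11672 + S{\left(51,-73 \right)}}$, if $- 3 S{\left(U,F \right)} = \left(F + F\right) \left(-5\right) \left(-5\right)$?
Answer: $\frac{\sqrt{115998}}{3} \approx 113.53$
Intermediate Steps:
$S{\left(U,F \right)} = - \frac{50 F}{3}$ ($S{\left(U,F \right)} = - \frac{\left(F + F\right) \left(-5\right) \left(-5\right)}{3} = - \frac{2 F \left(-5\right) \left(-5\right)}{3} = - \frac{- 10 F \left(-5\right)}{3} = - \frac{50 F}{3}$)
$\sqrt{11672 + S{\left(51,-73 \right)}} = \sqrt{11672 - - \frac{3650}{3}} = \sqrt{11672 + \frac{3650}{3}} = \sqrt{\frac{38666}{3}} = \frac{\sqrt{115998}}{3}$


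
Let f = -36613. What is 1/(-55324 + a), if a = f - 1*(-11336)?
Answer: -1/80601 ≈ -1.2407e-5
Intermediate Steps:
a = -25277 (a = -36613 - 1*(-11336) = -36613 + 11336 = -25277)
1/(-55324 + a) = 1/(-55324 - 25277) = 1/(-80601) = -1/80601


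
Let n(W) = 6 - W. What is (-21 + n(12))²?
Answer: 729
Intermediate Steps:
(-21 + n(12))² = (-21 + (6 - 1*12))² = (-21 + (6 - 12))² = (-21 - 6)² = (-27)² = 729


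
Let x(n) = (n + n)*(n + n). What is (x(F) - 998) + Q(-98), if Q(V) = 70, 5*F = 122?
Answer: 36336/25 ≈ 1453.4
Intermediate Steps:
F = 122/5 (F = (1/5)*122 = 122/5 ≈ 24.400)
x(n) = 4*n**2 (x(n) = (2*n)*(2*n) = 4*n**2)
(x(F) - 998) + Q(-98) = (4*(122/5)**2 - 998) + 70 = (4*(14884/25) - 998) + 70 = (59536/25 - 998) + 70 = 34586/25 + 70 = 36336/25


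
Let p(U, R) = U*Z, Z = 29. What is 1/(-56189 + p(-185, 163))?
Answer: -1/61554 ≈ -1.6246e-5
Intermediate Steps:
p(U, R) = 29*U (p(U, R) = U*29 = 29*U)
1/(-56189 + p(-185, 163)) = 1/(-56189 + 29*(-185)) = 1/(-56189 - 5365) = 1/(-61554) = -1/61554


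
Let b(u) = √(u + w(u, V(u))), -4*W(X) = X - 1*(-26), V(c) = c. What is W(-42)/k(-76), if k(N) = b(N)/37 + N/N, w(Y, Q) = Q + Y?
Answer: 5476/1597 - 296*I*√57/1597 ≈ 3.4289 - 1.3993*I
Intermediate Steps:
W(X) = -13/2 - X/4 (W(X) = -(X - 1*(-26))/4 = -(X + 26)/4 = -(26 + X)/4 = -13/2 - X/4)
b(u) = √3*√u (b(u) = √(u + (u + u)) = √(u + 2*u) = √(3*u) = √3*√u)
k(N) = 1 + √3*√N/37 (k(N) = (√3*√N)/37 + N/N = (√3*√N)*(1/37) + 1 = √3*√N/37 + 1 = 1 + √3*√N/37)
W(-42)/k(-76) = (-13/2 - ¼*(-42))/(1 + √3*√(-76)/37) = (-13/2 + 21/2)/(1 + √3*(2*I*√19)/37) = 4/(1 + 2*I*√57/37)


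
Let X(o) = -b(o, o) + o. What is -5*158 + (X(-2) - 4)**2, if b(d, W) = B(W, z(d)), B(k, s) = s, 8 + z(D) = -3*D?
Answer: -774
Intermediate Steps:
z(D) = -8 - 3*D
b(d, W) = -8 - 3*d
X(o) = 8 + 4*o (X(o) = -(-8 - 3*o) + o = (8 + 3*o) + o = 8 + 4*o)
-5*158 + (X(-2) - 4)**2 = -5*158 + ((8 + 4*(-2)) - 4)**2 = -790 + ((8 - 8) - 4)**2 = -790 + (0 - 4)**2 = -790 + (-4)**2 = -790 + 16 = -774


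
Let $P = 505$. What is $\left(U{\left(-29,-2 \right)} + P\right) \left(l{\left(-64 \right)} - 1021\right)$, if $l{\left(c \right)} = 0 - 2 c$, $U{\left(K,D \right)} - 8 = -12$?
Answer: $-447393$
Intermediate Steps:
$U{\left(K,D \right)} = -4$ ($U{\left(K,D \right)} = 8 - 12 = -4$)
$l{\left(c \right)} = - 2 c$
$\left(U{\left(-29,-2 \right)} + P\right) \left(l{\left(-64 \right)} - 1021\right) = \left(-4 + 505\right) \left(\left(-2\right) \left(-64\right) - 1021\right) = 501 \left(128 - 1021\right) = 501 \left(-893\right) = -447393$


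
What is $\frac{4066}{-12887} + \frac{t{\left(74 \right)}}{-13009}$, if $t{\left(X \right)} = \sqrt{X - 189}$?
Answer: $- \frac{4066}{12887} - \frac{i \sqrt{115}}{13009} \approx -0.31551 - 0.00082434 i$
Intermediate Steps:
$t{\left(X \right)} = \sqrt{-189 + X}$
$\frac{4066}{-12887} + \frac{t{\left(74 \right)}}{-13009} = \frac{4066}{-12887} + \frac{\sqrt{-189 + 74}}{-13009} = 4066 \left(- \frac{1}{12887}\right) + \sqrt{-115} \left(- \frac{1}{13009}\right) = - \frac{4066}{12887} + i \sqrt{115} \left(- \frac{1}{13009}\right) = - \frac{4066}{12887} - \frac{i \sqrt{115}}{13009}$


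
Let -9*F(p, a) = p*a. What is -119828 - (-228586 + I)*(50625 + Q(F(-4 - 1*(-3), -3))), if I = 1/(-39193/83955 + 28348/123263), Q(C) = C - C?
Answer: 28364656008286408943/2451090419 ≈ 1.1572e+10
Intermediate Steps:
F(p, a) = -a*p/9 (F(p, a) = -p*a/9 = -a*p/9)
Q(C) = 0
I = -10348545165/2451090419 (I = 1/(-39193*1/83955 + 28348*(1/123263)) = 1/(-39193/83955 + 28348/123263) = 1/(-2451090419/10348545165) = -10348545165/2451090419 ≈ -4.2220)
-119828 - (-228586 + I)*(50625 + Q(F(-4 - 1*(-3), -3))) = -119828 - (-228586 - 10348545165/2451090419)*(50625 + 0) = -119828 - (-560295303062699)*50625/2451090419 = -119828 - 1*(-28364949717549136875/2451090419) = -119828 + 28364949717549136875/2451090419 = 28364656008286408943/2451090419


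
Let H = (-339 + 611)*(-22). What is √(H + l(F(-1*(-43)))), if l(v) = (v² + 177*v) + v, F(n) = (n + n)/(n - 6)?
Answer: 16*I*√29759/37 ≈ 74.598*I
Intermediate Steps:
F(n) = 2*n/(-6 + n) (F(n) = (2*n)/(-6 + n) = 2*n/(-6 + n))
l(v) = v² + 178*v
H = -5984 (H = 272*(-22) = -5984)
√(H + l(F(-1*(-43)))) = √(-5984 + (2*(-1*(-43))/(-6 - 1*(-43)))*(178 + 2*(-1*(-43))/(-6 - 1*(-43)))) = √(-5984 + (2*43/(-6 + 43))*(178 + 2*43/(-6 + 43))) = √(-5984 + (2*43/37)*(178 + 2*43/37)) = √(-5984 + (2*43*(1/37))*(178 + 2*43*(1/37))) = √(-5984 + 86*(178 + 86/37)/37) = √(-5984 + (86/37)*(6672/37)) = √(-5984 + 573792/1369) = √(-7618304/1369) = 16*I*√29759/37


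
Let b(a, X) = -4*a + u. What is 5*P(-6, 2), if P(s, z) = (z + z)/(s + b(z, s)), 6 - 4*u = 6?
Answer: -10/7 ≈ -1.4286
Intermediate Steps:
u = 0 (u = 3/2 - ¼*6 = 3/2 - 3/2 = 0)
b(a, X) = -4*a (b(a, X) = -4*a + 0 = -4*a)
P(s, z) = 2*z/(s - 4*z) (P(s, z) = (z + z)/(s - 4*z) = (2*z)/(s - 4*z) = 2*z/(s - 4*z))
5*P(-6, 2) = 5*(2*2/(-6 - 4*2)) = 5*(2*2/(-6 - 8)) = 5*(2*2/(-14)) = 5*(2*2*(-1/14)) = 5*(-2/7) = -10/7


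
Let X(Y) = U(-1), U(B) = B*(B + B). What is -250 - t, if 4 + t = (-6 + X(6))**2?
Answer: -262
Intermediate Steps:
U(B) = 2*B**2 (U(B) = B*(2*B) = 2*B**2)
X(Y) = 2 (X(Y) = 2*(-1)**2 = 2*1 = 2)
t = 12 (t = -4 + (-6 + 2)**2 = -4 + (-4)**2 = -4 + 16 = 12)
-250 - t = -250 - 1*12 = -250 - 12 = -262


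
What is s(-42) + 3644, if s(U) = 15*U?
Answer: 3014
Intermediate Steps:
s(-42) + 3644 = 15*(-42) + 3644 = -630 + 3644 = 3014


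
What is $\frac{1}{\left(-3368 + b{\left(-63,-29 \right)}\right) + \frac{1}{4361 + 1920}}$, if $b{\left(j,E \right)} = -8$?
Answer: $- \frac{6281}{21204655} \approx -0.00029621$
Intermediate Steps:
$\frac{1}{\left(-3368 + b{\left(-63,-29 \right)}\right) + \frac{1}{4361 + 1920}} = \frac{1}{\left(-3368 - 8\right) + \frac{1}{4361 + 1920}} = \frac{1}{-3376 + \frac{1}{6281}} = \frac{1}{- \frac{21204655}{6281}} = - \frac{6281}{21204655}$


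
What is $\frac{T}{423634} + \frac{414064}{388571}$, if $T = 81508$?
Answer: $\frac{103541616822}{82305943507} \approx 1.258$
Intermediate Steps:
$\frac{T}{423634} + \frac{414064}{388571} = \frac{81508}{423634} + \frac{414064}{388571} = 81508 \cdot \frac{1}{423634} + 414064 \cdot \frac{1}{388571} = \frac{40754}{211817} + \frac{414064}{388571} = \frac{103541616822}{82305943507}$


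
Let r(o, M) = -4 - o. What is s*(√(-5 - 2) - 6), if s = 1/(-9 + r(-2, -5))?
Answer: 6/11 - I*√7/11 ≈ 0.54545 - 0.24052*I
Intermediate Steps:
s = -1/11 (s = 1/(-9 + (-4 - 1*(-2))) = 1/(-9 + (-4 + 2)) = 1/(-9 - 2) = 1/(-11) = -1/11 ≈ -0.090909)
s*(√(-5 - 2) - 6) = -(√(-5 - 2) - 6)/11 = -(√(-7) - 6)/11 = -(I*√7 - 6)/11 = -(-6 + I*√7)/11 = 6/11 - I*√7/11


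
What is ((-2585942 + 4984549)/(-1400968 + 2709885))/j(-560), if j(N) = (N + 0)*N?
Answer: 2398607/410476371200 ≈ 5.8435e-6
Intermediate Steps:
j(N) = N² (j(N) = N*N = N²)
((-2585942 + 4984549)/(-1400968 + 2709885))/j(-560) = ((-2585942 + 4984549)/(-1400968 + 2709885))/((-560)²) = (2398607/1308917)/313600 = (2398607*(1/1308917))*(1/313600) = (2398607/1308917)*(1/313600) = 2398607/410476371200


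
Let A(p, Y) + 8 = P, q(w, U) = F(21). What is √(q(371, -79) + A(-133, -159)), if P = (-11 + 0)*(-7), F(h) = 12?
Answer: 9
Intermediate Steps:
P = 77 (P = -11*(-7) = 77)
q(w, U) = 12
A(p, Y) = 69 (A(p, Y) = -8 + 77 = 69)
√(q(371, -79) + A(-133, -159)) = √(12 + 69) = √81 = 9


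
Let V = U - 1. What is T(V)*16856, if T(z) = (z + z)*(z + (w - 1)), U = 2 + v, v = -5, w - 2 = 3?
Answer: 0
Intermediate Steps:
w = 5 (w = 2 + 3 = 5)
U = -3 (U = 2 - 5 = -3)
V = -4 (V = -3 - 1 = -4)
T(z) = 2*z*(4 + z) (T(z) = (z + z)*(z + (5 - 1)) = (2*z)*(z + 4) = (2*z)*(4 + z) = 2*z*(4 + z))
T(V)*16856 = (2*(-4)*(4 - 4))*16856 = (2*(-4)*0)*16856 = 0*16856 = 0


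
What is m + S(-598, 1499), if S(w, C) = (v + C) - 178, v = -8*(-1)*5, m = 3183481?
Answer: 3184842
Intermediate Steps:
v = 40 (v = 8*5 = 40)
S(w, C) = -138 + C (S(w, C) = (40 + C) - 178 = -138 + C)
m + S(-598, 1499) = 3183481 + (-138 + 1499) = 3183481 + 1361 = 3184842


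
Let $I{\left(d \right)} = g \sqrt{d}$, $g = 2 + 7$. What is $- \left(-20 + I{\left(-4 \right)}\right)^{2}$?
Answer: $-76 + 720 i \approx -76.0 + 720.0 i$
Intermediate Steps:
$g = 9$
$I{\left(d \right)} = 9 \sqrt{d}$
$- \left(-20 + I{\left(-4 \right)}\right)^{2} = - \left(-20 + 9 \sqrt{-4}\right)^{2} = - \left(-20 + 9 \cdot 2 i\right)^{2} = - \left(-20 + 18 i\right)^{2}$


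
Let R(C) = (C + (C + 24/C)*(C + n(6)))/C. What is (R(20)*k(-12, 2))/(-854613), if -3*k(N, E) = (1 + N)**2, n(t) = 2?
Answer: 73568/64095975 ≈ 0.0011478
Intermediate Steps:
k(N, E) = -(1 + N)**2/3
R(C) = (C + (2 + C)*(C + 24/C))/C (R(C) = (C + (C + 24/C)*(C + 2))/C = (C + (C + 24/C)*(2 + C))/C = (C + (2 + C)*(C + 24/C))/C)
(R(20)*k(-12, 2))/(-854613) = ((3 + 20 + 24/20 + 48/20**2)*(-(1 - 12)**2/3))/(-854613) = ((3 + 20 + 24*(1/20) + 48*(1/400))*(-1/3*(-11)**2))*(-1/854613) = ((3 + 20 + 6/5 + 3/25)*(-1/3*121))*(-1/854613) = ((608/25)*(-121/3))*(-1/854613) = -73568/75*(-1/854613) = 73568/64095975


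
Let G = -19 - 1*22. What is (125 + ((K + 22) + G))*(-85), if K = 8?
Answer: -9690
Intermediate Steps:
G = -41 (G = -19 - 22 = -41)
(125 + ((K + 22) + G))*(-85) = (125 + ((8 + 22) - 41))*(-85) = (125 + (30 - 41))*(-85) = (125 - 11)*(-85) = 114*(-85) = -9690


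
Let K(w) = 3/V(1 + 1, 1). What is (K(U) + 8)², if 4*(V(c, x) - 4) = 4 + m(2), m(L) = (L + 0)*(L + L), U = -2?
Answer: 3481/49 ≈ 71.041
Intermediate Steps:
m(L) = 2*L² (m(L) = L*(2*L) = 2*L²)
V(c, x) = 7 (V(c, x) = 4 + (4 + 2*2²)/4 = 4 + (4 + 2*4)/4 = 4 + (4 + 8)/4 = 4 + (¼)*12 = 4 + 3 = 7)
K(w) = 3/7
(K(U) + 8)² = (3/7 + 8)² = (59/7)² = 3481/49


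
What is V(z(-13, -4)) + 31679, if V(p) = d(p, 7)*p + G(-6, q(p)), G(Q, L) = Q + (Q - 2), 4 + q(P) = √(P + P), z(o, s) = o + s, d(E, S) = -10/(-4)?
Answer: 63245/2 ≈ 31623.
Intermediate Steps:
d(E, S) = 5/2 (d(E, S) = -10*(-¼) = 5/2)
q(P) = -4 + √2*√P (q(P) = -4 + √(P + P) = -4 + √(2*P) = -4 + √2*√P)
G(Q, L) = -2 + 2*Q (G(Q, L) = Q + (-2 + Q) = -2 + 2*Q)
V(p) = -14 + 5*p/2 (V(p) = 5*p/2 + (-2 + 2*(-6)) = 5*p/2 + (-2 - 12) = 5*p/2 - 14 = -14 + 5*p/2)
V(z(-13, -4)) + 31679 = (-14 + 5*(-13 - 4)/2) + 31679 = (-14 + (5/2)*(-17)) + 31679 = (-14 - 85/2) + 31679 = -113/2 + 31679 = 63245/2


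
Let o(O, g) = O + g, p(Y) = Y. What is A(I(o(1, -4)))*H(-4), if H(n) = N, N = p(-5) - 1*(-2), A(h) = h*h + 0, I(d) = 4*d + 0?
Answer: -432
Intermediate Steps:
I(d) = 4*d
A(h) = h**2 (A(h) = h**2 + 0 = h**2)
N = -3 (N = -5 - 1*(-2) = -5 + 2 = -3)
H(n) = -3
A(I(o(1, -4)))*H(-4) = (4*(1 - 4))**2*(-3) = (4*(-3))**2*(-3) = (-12)**2*(-3) = 144*(-3) = -432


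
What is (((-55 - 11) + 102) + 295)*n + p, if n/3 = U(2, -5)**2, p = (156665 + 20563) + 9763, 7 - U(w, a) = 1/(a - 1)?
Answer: 2855911/12 ≈ 2.3799e+5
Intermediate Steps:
U(w, a) = 7 - 1/(-1 + a) (U(w, a) = 7 - 1/(a - 1) = 7 - 1/(-1 + a))
p = 186991 (p = 177228 + 9763 = 186991)
n = 1849/12 (n = 3*((-8 + 7*(-5))/(-1 - 5))**2 = 3*((-8 - 35)/(-6))**2 = 3*(-1/6*(-43))**2 = 3*(43/6)**2 = 3*(1849/36) = 1849/12 ≈ 154.08)
(((-55 - 11) + 102) + 295)*n + p = (((-55 - 11) + 102) + 295)*(1849/12) + 186991 = ((-66 + 102) + 295)*(1849/12) + 186991 = (36 + 295)*(1849/12) + 186991 = 331*(1849/12) + 186991 = 612019/12 + 186991 = 2855911/12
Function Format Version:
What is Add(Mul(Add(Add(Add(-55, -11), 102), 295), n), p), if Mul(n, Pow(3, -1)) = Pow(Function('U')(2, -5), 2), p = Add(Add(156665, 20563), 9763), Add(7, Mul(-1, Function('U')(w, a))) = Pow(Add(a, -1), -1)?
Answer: Rational(2855911, 12) ≈ 2.3799e+5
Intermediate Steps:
Function('U')(w, a) = Add(7, Mul(-1, Pow(Add(-1, a), -1))) (Function('U')(w, a) = Add(7, Mul(-1, Pow(Add(a, -1), -1))) = Add(7, Mul(-1, Pow(Add(-1, a), -1))))
p = 186991 (p = Add(177228, 9763) = 186991)
n = Rational(1849, 12) (n = Mul(3, Pow(Mul(Pow(Add(-1, -5), -1), Add(-8, Mul(7, -5))), 2)) = Mul(3, Pow(Mul(Pow(-6, -1), Add(-8, -35)), 2)) = Mul(3, Pow(Mul(Rational(-1, 6), -43), 2)) = Mul(3, Pow(Rational(43, 6), 2)) = Mul(3, Rational(1849, 36)) = Rational(1849, 12) ≈ 154.08)
Add(Mul(Add(Add(Add(-55, -11), 102), 295), n), p) = Add(Mul(Add(Add(Add(-55, -11), 102), 295), Rational(1849, 12)), 186991) = Add(Mul(Add(Add(-66, 102), 295), Rational(1849, 12)), 186991) = Add(Mul(Add(36, 295), Rational(1849, 12)), 186991) = Add(Mul(331, Rational(1849, 12)), 186991) = Add(Rational(612019, 12), 186991) = Rational(2855911, 12)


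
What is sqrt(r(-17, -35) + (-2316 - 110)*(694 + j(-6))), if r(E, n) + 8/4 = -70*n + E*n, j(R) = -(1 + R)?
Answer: I*sqrt(1692731) ≈ 1301.1*I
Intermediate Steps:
j(R) = -1 - R
r(E, n) = -2 - 70*n + E*n (r(E, n) = -2 + (-70*n + E*n) = -2 - 70*n + E*n)
sqrt(r(-17, -35) + (-2316 - 110)*(694 + j(-6))) = sqrt((-2 - 70*(-35) - 17*(-35)) + (-2316 - 110)*(694 + (-1 - 1*(-6)))) = sqrt((-2 + 2450 + 595) - 2426*(694 + (-1 + 6))) = sqrt(3043 - 2426*(694 + 5)) = sqrt(3043 - 2426*699) = sqrt(3043 - 1695774) = sqrt(-1692731) = I*sqrt(1692731)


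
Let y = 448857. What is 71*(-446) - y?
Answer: -480523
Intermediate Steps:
71*(-446) - y = 71*(-446) - 1*448857 = -31666 - 448857 = -480523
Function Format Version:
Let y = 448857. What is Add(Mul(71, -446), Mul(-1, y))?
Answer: -480523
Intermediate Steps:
Add(Mul(71, -446), Mul(-1, y)) = Add(Mul(71, -446), Mul(-1, 448857)) = Add(-31666, -448857) = -480523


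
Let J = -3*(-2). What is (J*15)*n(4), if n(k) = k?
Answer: 360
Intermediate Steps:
J = 6
(J*15)*n(4) = (6*15)*4 = 90*4 = 360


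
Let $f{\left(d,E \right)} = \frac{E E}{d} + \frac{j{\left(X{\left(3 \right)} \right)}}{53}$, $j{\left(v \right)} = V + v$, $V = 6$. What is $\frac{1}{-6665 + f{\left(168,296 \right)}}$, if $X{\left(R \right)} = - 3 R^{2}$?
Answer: $- \frac{1113}{6838130} \approx -0.00016276$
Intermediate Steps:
$j{\left(v \right)} = 6 + v$
$f{\left(d,E \right)} = - \frac{21}{53} + \frac{E^{2}}{d}$ ($f{\left(d,E \right)} = \frac{E E}{d} + \frac{6 - 3 \cdot 3^{2}}{53} = \frac{E^{2}}{d} + \left(6 - 27\right) \frac{1}{53} = \frac{E^{2}}{d} - \frac{21}{53} = - \frac{21}{53} + \frac{E^{2}}{d}$)
$\frac{1}{-6665 + f{\left(168,296 \right)}} = \frac{1}{-6665 - \left(\frac{21}{53} - \frac{296^{2}}{168}\right)} = \frac{1}{-6665 + \left(- \frac{21}{53} + 87616 \cdot \frac{1}{168}\right)} = \frac{1}{-6665 + \left(- \frac{21}{53} + \frac{10952}{21}\right)} = \frac{1}{-6665 + \frac{580015}{1113}} = \frac{1}{- \frac{6838130}{1113}} = - \frac{1113}{6838130}$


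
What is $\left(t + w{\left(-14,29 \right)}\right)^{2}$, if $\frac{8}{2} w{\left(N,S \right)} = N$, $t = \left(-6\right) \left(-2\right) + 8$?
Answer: $\frac{1089}{4} \approx 272.25$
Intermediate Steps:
$t = 20$ ($t = 12 + 8 = 20$)
$w{\left(N,S \right)} = \frac{N}{4}$
$\left(t + w{\left(-14,29 \right)}\right)^{2} = \left(20 + \frac{1}{4} \left(-14\right)\right)^{2} = \left(20 - \frac{7}{2}\right)^{2} = \left(\frac{33}{2}\right)^{2} = \frac{1089}{4}$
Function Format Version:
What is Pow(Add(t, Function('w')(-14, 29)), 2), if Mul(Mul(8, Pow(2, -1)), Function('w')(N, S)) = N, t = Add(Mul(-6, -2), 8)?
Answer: Rational(1089, 4) ≈ 272.25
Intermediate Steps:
t = 20 (t = Add(12, 8) = 20)
Function('w')(N, S) = Mul(Rational(1, 4), N)
Pow(Add(t, Function('w')(-14, 29)), 2) = Pow(Add(20, Mul(Rational(1, 4), -14)), 2) = Pow(Add(20, Rational(-7, 2)), 2) = Pow(Rational(33, 2), 2) = Rational(1089, 4)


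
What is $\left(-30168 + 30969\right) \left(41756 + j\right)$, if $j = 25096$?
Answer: $53548452$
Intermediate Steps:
$\left(-30168 + 30969\right) \left(41756 + j\right) = \left(-30168 + 30969\right) \left(41756 + 25096\right) = 801 \cdot 66852 = 53548452$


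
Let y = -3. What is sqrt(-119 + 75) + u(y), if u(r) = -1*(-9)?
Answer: 9 + 2*I*sqrt(11) ≈ 9.0 + 6.6332*I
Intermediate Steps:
u(r) = 9
sqrt(-119 + 75) + u(y) = sqrt(-119 + 75) + 9 = sqrt(-44) + 9 = 2*I*sqrt(11) + 9 = 9 + 2*I*sqrt(11)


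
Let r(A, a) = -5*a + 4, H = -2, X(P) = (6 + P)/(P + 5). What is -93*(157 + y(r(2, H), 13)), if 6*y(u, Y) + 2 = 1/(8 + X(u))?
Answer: -5012669/344 ≈ -14572.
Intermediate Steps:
X(P) = (6 + P)/(5 + P)
r(A, a) = 4 - 5*a
y(u, Y) = -⅓ + 1/(6*(8 + (6 + u)/(5 + u)))
-93*(157 + y(r(2, H), 13)) = -93*(157 + (-87 - 17*(4 - 5*(-2)))/(6*(46 + 9*(4 - 5*(-2))))) = -93*(157 + (-87 - 17*(4 + 10))/(6*(46 + 9*(4 + 10)))) = -93*(157 + (-87 - 17*14)/(6*(46 + 9*14))) = -93*(157 + (-87 - 238)/(6*(46 + 126))) = -93*(157 + (⅙)*(-325)/172) = -93*(157 + (⅙)*(1/172)*(-325)) = -93*(157 - 325/1032) = -93*161699/1032 = -5012669/344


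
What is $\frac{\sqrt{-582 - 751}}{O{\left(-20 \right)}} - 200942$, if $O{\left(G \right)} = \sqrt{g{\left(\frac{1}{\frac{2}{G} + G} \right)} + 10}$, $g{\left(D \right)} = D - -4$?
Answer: $-200942 + \frac{i \sqrt{187821033}}{1402} \approx -2.0094 \cdot 10^{5} + 9.7752 i$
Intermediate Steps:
$g{\left(D \right)} = 4 + D$ ($g{\left(D \right)} = D + 4 = 4 + D$)
$O{\left(G \right)} = \sqrt{14 + \frac{1}{G + \frac{2}{G}}}$ ($O{\left(G \right)} = \sqrt{\left(4 + \frac{1}{\frac{2}{G} + G}\right) + 10} = \sqrt{\left(4 + \frac{1}{G + \frac{2}{G}}\right) + 10} = \sqrt{14 + \frac{1}{G + \frac{2}{G}}}$)
$\frac{\sqrt{-582 - 751}}{O{\left(-20 \right)}} - 200942 = \frac{\sqrt{-582 - 751}}{\sqrt{\frac{28 - 20 + 14 \left(-20\right)^{2}}{2 + \left(-20\right)^{2}}}} - 200942 = \frac{\sqrt{-1333}}{\sqrt{\frac{28 - 20 + 14 \cdot 400}{2 + 400}}} - 200942 = \frac{i \sqrt{1333}}{\sqrt{\frac{28 - 20 + 5600}{402}}} - 200942 = \frac{i \sqrt{1333}}{\sqrt{\frac{1}{402} \cdot 5608}} - 200942 = \frac{i \sqrt{1333}}{\sqrt{\frac{2804}{201}}} - 200942 = \frac{i \sqrt{1333}}{\frac{2}{201} \sqrt{140901}} - 200942 = i \sqrt{1333} \frac{\sqrt{140901}}{1402} - 200942 = \frac{i \sqrt{187821033}}{1402} - 200942 = -200942 + \frac{i \sqrt{187821033}}{1402}$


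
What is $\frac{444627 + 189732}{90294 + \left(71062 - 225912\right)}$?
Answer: $- \frac{634359}{64556} \approx -9.8265$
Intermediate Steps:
$\frac{444627 + 189732}{90294 + \left(71062 - 225912\right)} = \frac{634359}{90294 - 154850} = \frac{634359}{-64556} = 634359 \left(- \frac{1}{64556}\right) = - \frac{634359}{64556}$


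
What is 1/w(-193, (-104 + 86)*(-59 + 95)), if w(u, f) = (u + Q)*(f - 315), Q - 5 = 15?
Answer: 1/166599 ≈ 6.0024e-6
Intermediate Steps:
Q = 20 (Q = 5 + 15 = 20)
w(u, f) = (-315 + f)*(20 + u) (w(u, f) = (u + 20)*(f - 315) = (20 + u)*(-315 + f) = (-315 + f)*(20 + u))
1/w(-193, (-104 + 86)*(-59 + 95)) = 1/(-6300 - 315*(-193) + 20*((-104 + 86)*(-59 + 95)) + ((-104 + 86)*(-59 + 95))*(-193)) = 1/(-6300 + 60795 + 20*(-18*36) - 18*36*(-193)) = 1/(-6300 + 60795 + 20*(-648) - 648*(-193)) = 1/(-6300 + 60795 - 12960 + 125064) = 1/166599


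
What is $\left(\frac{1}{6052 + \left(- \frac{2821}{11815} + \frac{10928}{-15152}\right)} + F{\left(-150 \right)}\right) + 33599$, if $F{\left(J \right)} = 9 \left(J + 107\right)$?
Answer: $\frac{2248582161439141}{67703906728} \approx 33212.0$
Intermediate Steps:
$F{\left(J \right)} = 963 + 9 J$ ($F{\left(J \right)} = 9 \left(107 + J\right) = 963 + 9 J$)
$\left(\frac{1}{6052 + \left(- \frac{2821}{11815} + \frac{10928}{-15152}\right)} + F{\left(-150 \right)}\right) + 33599 = \left(\frac{1}{6052 + \left(- \frac{2821}{11815} + \frac{10928}{-15152}\right)} + \left(963 + 9 \left(-150\right)\right)\right) + 33599 = \left(\frac{1}{6052 + \left(\left(-2821\right) \frac{1}{11815} + 10928 \left(- \frac{1}{15152}\right)\right)} + \left(963 - 1350\right)\right) + 33599 = \left(\frac{1}{6052 - \frac{10741132}{11188805}} - 387\right) + 33599 = \left(\frac{1}{\frac{67703906728}{11188805}} - 387\right) + 33599 = \left(\frac{11188805}{67703906728} - 387\right) + 33599 = - \frac{26201400714931}{67703906728} + 33599 = \frac{2248582161439141}{67703906728}$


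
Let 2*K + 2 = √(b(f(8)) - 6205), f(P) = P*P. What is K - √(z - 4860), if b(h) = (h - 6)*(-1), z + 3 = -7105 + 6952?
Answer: -1 + I*√6263/2 - 2*I*√1254 ≈ -1.0 - 31.254*I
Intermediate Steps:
z = -156 (z = -3 + (-7105 + 6952) = -3 - 153 = -156)
f(P) = P²
b(h) = 6 - h (b(h) = (-6 + h)*(-1) = 6 - h)
K = -1 + I*√6263/2 (K = -1 + √((6 - 1*8²) - 6205)/2 = -1 + √((6 - 1*64) - 6205)/2 = -1 + √((6 - 64) - 6205)/2 = -1 + √(-58 - 6205)/2 = -1 + √(-6263)/2 = -1 + (I*√6263)/2 = -1 + I*√6263/2 ≈ -1.0 + 39.57*I)
K - √(z - 4860) = (-1 + I*√6263/2) - √(-156 - 4860) = (-1 + I*√6263/2) - √(-5016) = (-1 + I*√6263/2) - 2*I*√1254 = -1 + I*√6263/2 - 2*I*√1254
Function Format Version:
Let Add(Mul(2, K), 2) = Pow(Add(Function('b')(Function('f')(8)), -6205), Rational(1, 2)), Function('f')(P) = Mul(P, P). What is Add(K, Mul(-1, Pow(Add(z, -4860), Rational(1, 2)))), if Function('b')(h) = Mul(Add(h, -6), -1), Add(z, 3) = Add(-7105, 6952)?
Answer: Add(-1, Mul(Rational(1, 2), I, Pow(6263, Rational(1, 2))), Mul(-2, I, Pow(1254, Rational(1, 2)))) ≈ Add(-1.0000, Mul(-31.254, I))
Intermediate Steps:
z = -156 (z = Add(-3, Add(-7105, 6952)) = Add(-3, -153) = -156)
Function('f')(P) = Pow(P, 2)
Function('b')(h) = Add(6, Mul(-1, h)) (Function('b')(h) = Mul(Add(-6, h), -1) = Add(6, Mul(-1, h)))
K = Add(-1, Mul(Rational(1, 2), I, Pow(6263, Rational(1, 2)))) (K = Add(-1, Mul(Rational(1, 2), Pow(Add(Add(6, Mul(-1, Pow(8, 2))), -6205), Rational(1, 2)))) = Add(-1, Mul(Rational(1, 2), Pow(Add(Add(6, Mul(-1, 64)), -6205), Rational(1, 2)))) = Add(-1, Mul(Rational(1, 2), Pow(Add(Add(6, -64), -6205), Rational(1, 2)))) = Add(-1, Mul(Rational(1, 2), Pow(Add(-58, -6205), Rational(1, 2)))) = Add(-1, Mul(Rational(1, 2), Pow(-6263, Rational(1, 2)))) = Add(-1, Mul(Rational(1, 2), Mul(I, Pow(6263, Rational(1, 2))))) = Add(-1, Mul(Rational(1, 2), I, Pow(6263, Rational(1, 2)))) ≈ Add(-1.0000, Mul(39.570, I)))
Add(K, Mul(-1, Pow(Add(z, -4860), Rational(1, 2)))) = Add(Add(-1, Mul(Rational(1, 2), I, Pow(6263, Rational(1, 2)))), Mul(-1, Pow(Add(-156, -4860), Rational(1, 2)))) = Add(Add(-1, Mul(Rational(1, 2), I, Pow(6263, Rational(1, 2)))), Mul(-1, Pow(-5016, Rational(1, 2)))) = Add(Add(-1, Mul(Rational(1, 2), I, Pow(6263, Rational(1, 2)))), Mul(-1, Mul(2, I, Pow(1254, Rational(1, 2))))) = Add(Add(-1, Mul(Rational(1, 2), I, Pow(6263, Rational(1, 2)))), Mul(-2, I, Pow(1254, Rational(1, 2)))) = Add(-1, Mul(Rational(1, 2), I, Pow(6263, Rational(1, 2))), Mul(-2, I, Pow(1254, Rational(1, 2))))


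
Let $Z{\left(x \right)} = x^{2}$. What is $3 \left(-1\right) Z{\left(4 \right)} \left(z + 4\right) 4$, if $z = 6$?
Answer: $-1920$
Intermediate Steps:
$3 \left(-1\right) Z{\left(4 \right)} \left(z + 4\right) 4 = 3 \left(-1\right) 4^{2} \left(6 + 4\right) 4 = \left(-3\right) 16 \cdot 10 \cdot 4 = \left(-48\right) 40 = -1920$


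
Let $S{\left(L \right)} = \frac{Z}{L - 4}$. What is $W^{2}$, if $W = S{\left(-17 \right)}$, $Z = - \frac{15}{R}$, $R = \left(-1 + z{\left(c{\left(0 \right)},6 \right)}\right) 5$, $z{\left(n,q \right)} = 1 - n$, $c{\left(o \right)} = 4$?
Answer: $\frac{1}{784} \approx 0.0012755$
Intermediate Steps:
$R = -20$ ($R = \left(-1 + \left(1 - 4\right)\right) 5 = \left(-1 - 3\right) 5 = \left(-4\right) 5 = -20$)
$Z = \frac{3}{4}$ ($Z = - \frac{15}{-20} = \left(-15\right) \left(- \frac{1}{20}\right) = \frac{3}{4} \approx 0.75$)
$S{\left(L \right)} = \frac{3}{4 \left(-4 + L\right)}$ ($S{\left(L \right)} = \frac{3}{4 \left(L - 4\right)} = \frac{3}{4 \left(-4 + L\right)}$)
$W = - \frac{1}{28}$ ($W = \frac{3}{4 \left(-4 - 17\right)} = \frac{3}{4 \left(-21\right)} = \frac{3}{4} \left(- \frac{1}{21}\right) = - \frac{1}{28} \approx -0.035714$)
$W^{2} = \left(- \frac{1}{28}\right)^{2} = \frac{1}{784}$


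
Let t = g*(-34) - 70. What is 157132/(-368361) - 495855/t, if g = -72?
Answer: -183027303551/875962458 ≈ -208.94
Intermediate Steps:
t = 2378 (t = -72*(-34) - 70 = 2448 - 70 = 2378)
157132/(-368361) - 495855/t = 157132/(-368361) - 495855/2378 = 157132*(-1/368361) - 495855*1/2378 = -157132/368361 - 495855/2378 = -183027303551/875962458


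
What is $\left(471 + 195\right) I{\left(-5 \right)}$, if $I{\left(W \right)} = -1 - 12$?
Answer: $-8658$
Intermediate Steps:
$I{\left(W \right)} = -13$ ($I{\left(W \right)} = -1 - 12 = -13$)
$\left(471 + 195\right) I{\left(-5 \right)} = \left(471 + 195\right) \left(-13\right) = 666 \left(-13\right) = -8658$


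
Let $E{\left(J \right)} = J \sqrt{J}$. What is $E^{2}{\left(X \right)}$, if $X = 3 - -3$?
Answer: $216$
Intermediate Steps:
$X = 6$ ($X = 3 + 3 = 6$)
$E{\left(J \right)} = J^{\frac{3}{2}}$
$E^{2}{\left(X \right)} = \left(6^{\frac{3}{2}}\right)^{2} = \left(6 \sqrt{6}\right)^{2} = 216$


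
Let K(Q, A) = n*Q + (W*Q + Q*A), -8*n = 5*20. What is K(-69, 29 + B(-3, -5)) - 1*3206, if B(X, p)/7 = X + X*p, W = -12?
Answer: -18625/2 ≈ -9312.5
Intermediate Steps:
n = -25/2 (n = -5*20/8 = -⅛*100 = -25/2 ≈ -12.500)
B(X, p) = 7*X + 7*X*p (B(X, p) = 7*(X + X*p) = 7*X + 7*X*p)
K(Q, A) = -49*Q/2 + A*Q (K(Q, A) = -25*Q/2 + (-12*Q + Q*A) = -25*Q/2 + (-12*Q + A*Q) = -49*Q/2 + A*Q)
K(-69, 29 + B(-3, -5)) - 1*3206 = (½)*(-69)*(-49 + 2*(29 + 7*(-3)*(1 - 5))) - 1*3206 = (½)*(-69)*(-49 + 2*(29 + 7*(-3)*(-4))) - 3206 = (½)*(-69)*(-49 + 2*(29 + 84)) - 3206 = (½)*(-69)*(-49 + 2*113) - 3206 = (½)*(-69)*(-49 + 226) - 3206 = (½)*(-69)*177 - 3206 = -12213/2 - 3206 = -18625/2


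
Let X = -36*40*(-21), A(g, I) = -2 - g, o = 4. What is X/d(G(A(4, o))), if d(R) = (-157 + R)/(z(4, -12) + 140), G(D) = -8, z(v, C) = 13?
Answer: -308448/11 ≈ -28041.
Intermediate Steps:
X = 30240 (X = -1440*(-21) = 30240)
d(R) = -157/153 + R/153 (d(R) = (-157 + R)/(13 + 140) = (-157 + R)/153 = (-157 + R)*(1/153) = -157/153 + R/153)
X/d(G(A(4, o))) = 30240/(-157/153 + (1/153)*(-8)) = 30240/(-157/153 - 8/153) = 30240/(-55/51) = 30240*(-51/55) = -308448/11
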